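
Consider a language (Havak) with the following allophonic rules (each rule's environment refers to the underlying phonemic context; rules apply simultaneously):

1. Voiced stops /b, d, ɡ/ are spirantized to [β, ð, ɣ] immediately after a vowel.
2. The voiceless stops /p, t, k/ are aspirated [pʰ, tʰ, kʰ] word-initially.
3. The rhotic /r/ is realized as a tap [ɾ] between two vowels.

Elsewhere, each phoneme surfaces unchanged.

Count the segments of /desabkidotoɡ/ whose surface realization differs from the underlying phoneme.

3

Segments that undergo a rule: /b/ → [β] (rule 1); /d/ → [ð] (rule 1); /ɡ/ → [ɣ] (rule 1).
All other segments surface unchanged.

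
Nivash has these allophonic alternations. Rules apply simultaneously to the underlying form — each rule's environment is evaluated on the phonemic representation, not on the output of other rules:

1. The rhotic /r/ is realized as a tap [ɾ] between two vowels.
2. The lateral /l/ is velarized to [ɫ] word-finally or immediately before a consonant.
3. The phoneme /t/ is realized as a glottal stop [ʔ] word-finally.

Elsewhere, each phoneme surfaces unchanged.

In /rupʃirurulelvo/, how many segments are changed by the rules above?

Segments that undergo a rule: /r/ → [ɾ] (rule 1); /r/ → [ɾ] (rule 1); /l/ → [ɫ] (rule 2).
All other segments surface unchanged.

3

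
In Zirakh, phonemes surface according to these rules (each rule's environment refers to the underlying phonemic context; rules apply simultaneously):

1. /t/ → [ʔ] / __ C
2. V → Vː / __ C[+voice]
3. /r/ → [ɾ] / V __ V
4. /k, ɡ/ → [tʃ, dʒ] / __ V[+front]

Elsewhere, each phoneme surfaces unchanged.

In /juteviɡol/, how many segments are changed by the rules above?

3

Segments that undergo a rule: /e/ → [eː] (rule 2); /i/ → [iː] (rule 2); /o/ → [oː] (rule 2).
All other segments surface unchanged.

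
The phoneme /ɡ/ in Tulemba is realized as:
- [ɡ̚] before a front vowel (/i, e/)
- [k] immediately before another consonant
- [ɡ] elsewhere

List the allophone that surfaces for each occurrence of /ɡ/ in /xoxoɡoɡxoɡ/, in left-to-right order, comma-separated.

Occurrence 1 (position 5): no conditioning environment matches → elsewhere allophone [ɡ].
Occurrence 2 (position 7): immediately before another consonant → [k].
Occurrence 3 (position 10): no conditioning environment matches → elsewhere allophone [ɡ].

[ɡ], [k], [ɡ]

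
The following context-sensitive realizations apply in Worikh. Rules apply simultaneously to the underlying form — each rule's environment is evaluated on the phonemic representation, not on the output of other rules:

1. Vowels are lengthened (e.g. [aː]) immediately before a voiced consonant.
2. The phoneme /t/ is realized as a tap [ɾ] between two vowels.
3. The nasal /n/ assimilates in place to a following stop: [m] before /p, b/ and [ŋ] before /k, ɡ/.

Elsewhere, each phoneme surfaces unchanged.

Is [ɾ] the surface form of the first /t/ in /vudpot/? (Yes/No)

/t/ — word-final; rule 2 does not apply here → [t].
The actual realization is [t], not [ɾ].

No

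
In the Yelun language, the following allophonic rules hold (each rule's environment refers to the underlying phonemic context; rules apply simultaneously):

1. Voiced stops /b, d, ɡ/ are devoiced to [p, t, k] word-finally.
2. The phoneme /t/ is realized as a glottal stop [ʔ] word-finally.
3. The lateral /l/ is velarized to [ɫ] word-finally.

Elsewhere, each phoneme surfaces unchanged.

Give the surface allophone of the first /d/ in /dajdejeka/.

/d/ (word-initial): rule 1 targets it, but not word-finally → unchanged [d].

[d]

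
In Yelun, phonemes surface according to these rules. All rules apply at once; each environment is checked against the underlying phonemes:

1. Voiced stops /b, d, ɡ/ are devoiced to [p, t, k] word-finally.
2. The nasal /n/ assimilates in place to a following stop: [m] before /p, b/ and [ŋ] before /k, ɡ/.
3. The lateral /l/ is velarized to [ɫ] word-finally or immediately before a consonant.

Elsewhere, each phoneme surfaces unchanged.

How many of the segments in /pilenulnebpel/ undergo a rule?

2

Segments that undergo a rule: /l/ → [ɫ] (rule 3); /l/ → [ɫ] (rule 3).
All other segments surface unchanged.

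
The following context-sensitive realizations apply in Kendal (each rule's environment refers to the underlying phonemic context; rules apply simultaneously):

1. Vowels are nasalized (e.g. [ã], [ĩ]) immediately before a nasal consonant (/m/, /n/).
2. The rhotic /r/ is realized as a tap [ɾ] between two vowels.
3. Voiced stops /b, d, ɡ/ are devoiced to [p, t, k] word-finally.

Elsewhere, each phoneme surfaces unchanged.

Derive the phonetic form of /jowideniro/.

[jowidẽniɾo]

/o/ (between /j/ and /w/) is in the target of rule 1 but the environment (before a nasal consonant) is not met → [o].
/i/ (between /w/ and /d/) is in the target of rule 1 but the environment (before a nasal consonant) is not met → [i].
/d/ (between /i/ and /e/) fails the environment for rule 3, so it stays [d].
Rule 1 applies to /e/ (between /d/ and /n/: before a nasal consonant) → [ẽ].
/i/ (between /n/ and /r/) is in the target of rule 1 but the environment (before a nasal consonant) is not met → [i].
/r/ meets the environment for rule 2 (between two vowels) → [ɾ].
/o/ (word-final): rule 1 targets it, but not before a nasal consonant → unchanged [o].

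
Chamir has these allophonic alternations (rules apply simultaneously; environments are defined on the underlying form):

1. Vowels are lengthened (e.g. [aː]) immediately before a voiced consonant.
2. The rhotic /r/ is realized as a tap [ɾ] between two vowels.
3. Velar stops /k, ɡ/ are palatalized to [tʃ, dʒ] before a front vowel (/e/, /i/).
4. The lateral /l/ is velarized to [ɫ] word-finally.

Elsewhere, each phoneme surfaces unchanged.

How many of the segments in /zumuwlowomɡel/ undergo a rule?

Segments that undergo a rule: /u/ → [uː] (rule 1); /u/ → [uː] (rule 1); /o/ → [oː] (rule 1); /o/ → [oː] (rule 1); /ɡ/ → [dʒ] (rule 3); /e/ → [eː] (rule 1); /l/ → [ɫ] (rule 4).
All other segments surface unchanged.

7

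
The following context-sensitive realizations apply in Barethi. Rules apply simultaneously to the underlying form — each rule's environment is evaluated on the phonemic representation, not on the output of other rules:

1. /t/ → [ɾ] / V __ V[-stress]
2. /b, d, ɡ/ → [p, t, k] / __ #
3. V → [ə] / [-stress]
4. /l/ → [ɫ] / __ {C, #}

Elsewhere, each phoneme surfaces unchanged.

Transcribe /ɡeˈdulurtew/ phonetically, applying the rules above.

[ɡəˈdulərtəw]

/ɡ/ (word-initial): rule 2 targets it, but not word-finally → unchanged [ɡ].
Rule 3 applies to /e/ (between /ɡ/ and /d/: in an unstressed syllable) → [ə].
/d/ (between /e/ and /u/) fails the environment for rule 2, so it stays [d].
/u/ (between /d/ and /l/) is in the target of rule 3 but the environment (in an unstressed syllable) is not met → [u].
/l/ (between /u/ and /u/): rule 4 targets it, but not word-finally or immediately before a consonant → unchanged [l].
/u/ meets the environment for rule 3 (in an unstressed syllable) → [ə].
/r/ (between /u/ and /t/): no rule targets it → [r].
/t/ (between /r/ and /e/): rule 1 targets it, but not between a vowel and a following unstressed vowel → unchanged [t].
/e/ — between /t/ and /w/, in an unstressed syllable — surfaces as [ə] (rule 3).
/w/ stays [w].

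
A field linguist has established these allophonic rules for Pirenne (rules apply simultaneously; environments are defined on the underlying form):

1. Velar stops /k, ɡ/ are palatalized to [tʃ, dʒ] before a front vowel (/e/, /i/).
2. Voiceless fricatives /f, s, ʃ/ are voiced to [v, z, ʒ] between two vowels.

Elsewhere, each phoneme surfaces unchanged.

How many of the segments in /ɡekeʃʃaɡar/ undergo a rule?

2

Segments that undergo a rule: /ɡ/ → [dʒ] (rule 1); /k/ → [tʃ] (rule 1).
All other segments surface unchanged.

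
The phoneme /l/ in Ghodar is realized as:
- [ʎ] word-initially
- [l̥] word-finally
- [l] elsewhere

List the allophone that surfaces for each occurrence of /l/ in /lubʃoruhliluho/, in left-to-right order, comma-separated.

[ʎ], [l], [l]

Occurrence 1 (position 1): word-initially → [ʎ].
Occurrence 2 (position 9): no conditioning environment matches → elsewhere allophone [l].
Occurrence 3 (position 11): no conditioning environment matches → elsewhere allophone [l].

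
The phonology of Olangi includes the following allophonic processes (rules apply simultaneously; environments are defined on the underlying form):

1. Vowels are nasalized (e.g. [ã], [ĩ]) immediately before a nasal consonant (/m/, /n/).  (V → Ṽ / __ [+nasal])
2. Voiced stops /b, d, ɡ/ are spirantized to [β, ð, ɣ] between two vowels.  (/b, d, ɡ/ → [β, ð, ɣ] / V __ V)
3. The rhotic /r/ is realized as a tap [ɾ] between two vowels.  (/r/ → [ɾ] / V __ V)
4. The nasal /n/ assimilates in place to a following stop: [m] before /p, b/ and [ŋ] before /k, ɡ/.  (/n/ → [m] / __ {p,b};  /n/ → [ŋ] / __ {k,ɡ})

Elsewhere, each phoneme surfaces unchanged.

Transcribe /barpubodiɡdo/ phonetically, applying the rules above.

[barpuβoðiɡdo]

/b/ (word-initial) fails the environment for rule 2, so it stays [b].
/a/ — between /b/ and /r/; rule 1 does not apply here → [a].
/r/ — between /a/ and /p/; rule 3 does not apply here → [r].
/p/ (between /r/ and /u/) is unaffected → [p].
/u/ — between /p/ and /b/; rule 1 does not apply here → [u].
Rule 2 applies to /b/ (between /u/ and /o/: between two vowels) → [β].
/o/ (between /b/ and /d/): rule 1 targets it, but not before a nasal consonant → unchanged [o].
/d/ (between /o/ and /i/) occurs between two vowels → [ð] by rule 2.
/i/ — between /d/ and /ɡ/; rule 1 does not apply here → [i].
/ɡ/ (between /i/ and /d/) is in the target of rule 2 but the environment (between two vowels) is not met → [ɡ].
/d/ (between /ɡ/ and /o/): rule 2 targets it, but not between two vowels → unchanged [d].
/o/ — word-final; rule 1 does not apply here → [o].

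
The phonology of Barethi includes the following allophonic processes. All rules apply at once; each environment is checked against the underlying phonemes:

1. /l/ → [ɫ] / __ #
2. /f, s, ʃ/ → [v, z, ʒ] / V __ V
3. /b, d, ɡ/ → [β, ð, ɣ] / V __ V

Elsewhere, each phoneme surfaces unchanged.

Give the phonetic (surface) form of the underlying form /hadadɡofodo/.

[haðadɡovoðo]

/d/ — between /a/ and /a/, between two vowels — surfaces as [ð] (rule 3).
/d/ (between /a/ and /ɡ/) fails the environment for rule 3, so it stays [d].
/ɡ/ (between /d/ and /o/) is in the target of rule 3 but the environment (between two vowels) is not met → [ɡ].
Rule 2 applies to /f/ (between /o/ and /o/: between two vowels) → [v].
/d/ meets the environment for rule 3 (between two vowels) → [ð].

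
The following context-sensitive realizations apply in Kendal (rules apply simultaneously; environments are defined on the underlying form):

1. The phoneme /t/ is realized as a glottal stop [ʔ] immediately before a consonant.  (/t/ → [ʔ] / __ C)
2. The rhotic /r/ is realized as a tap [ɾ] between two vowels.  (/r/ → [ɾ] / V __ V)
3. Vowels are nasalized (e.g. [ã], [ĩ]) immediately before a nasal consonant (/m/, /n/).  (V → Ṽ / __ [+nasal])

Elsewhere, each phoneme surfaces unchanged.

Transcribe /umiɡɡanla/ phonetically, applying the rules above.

/u/ (word-initial) occurs before a nasal consonant → [ũ] by rule 3.
/m/ (between /u/ and /i/): no rule targets it → [m].
/i/ (between /m/ and /ɡ/) fails the environment for rule 3, so it stays [i].
/ɡ/ — not in any rule's target class → [ɡ].
/ɡ/ — not in any rule's target class → [ɡ].
Rule 3 applies to /a/ (between /ɡ/ and /n/: before a nasal consonant) → [ã].
/n/ stays [n].
/l/ (between /n/ and /a/) is unaffected → [l].
/a/ (word-final) is in the target of rule 3 but the environment (before a nasal consonant) is not met → [a].

[ũmiɡɡãnla]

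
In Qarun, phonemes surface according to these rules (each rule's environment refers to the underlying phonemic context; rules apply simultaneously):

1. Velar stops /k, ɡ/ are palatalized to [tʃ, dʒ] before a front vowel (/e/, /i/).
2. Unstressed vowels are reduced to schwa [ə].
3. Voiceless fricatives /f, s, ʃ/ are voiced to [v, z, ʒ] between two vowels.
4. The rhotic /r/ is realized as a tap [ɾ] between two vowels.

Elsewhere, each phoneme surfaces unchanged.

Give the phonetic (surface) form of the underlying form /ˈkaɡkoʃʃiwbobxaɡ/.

[ˈkaɡkəʃʃəwbəbxəɡ]

/k/ (word-initial) fails the environment for rule 1, so it stays [k].
/a/ (between /k/ and /ɡ/): rule 2 targets it, but not in an unstressed syllable → unchanged [a].
/ɡ/ (between /a/ and /k/) is in the target of rule 1 but the environment (before a front vowel) is not met → [ɡ].
/k/ — between /ɡ/ and /o/; rule 1 does not apply here → [k].
/o/ (between /k/ and /ʃ/): in an unstressed syllable, so rule 2 applies → [ə].
/ʃ/ (between /o/ and /ʃ/): rule 3 targets it, but not between two vowels → unchanged [ʃ].
/ʃ/ (between /ʃ/ and /i/) fails the environment for rule 3, so it stays [ʃ].
Rule 2 applies to /i/ (between /ʃ/ and /w/: in an unstressed syllable) → [ə].
/w/ stays [w].
/b/ (between /w/ and /o/) is unaffected → [b].
/o/ (between /b/ and /b/) occurs in an unstressed syllable → [ə] by rule 2.
/b/ stays [b].
/x/ (between /b/ and /a/) is unaffected → [x].
/a/ meets the environment for rule 2 (in an unstressed syllable) → [ə].
/ɡ/ (word-final): rule 1 targets it, but not before a front vowel → unchanged [ɡ].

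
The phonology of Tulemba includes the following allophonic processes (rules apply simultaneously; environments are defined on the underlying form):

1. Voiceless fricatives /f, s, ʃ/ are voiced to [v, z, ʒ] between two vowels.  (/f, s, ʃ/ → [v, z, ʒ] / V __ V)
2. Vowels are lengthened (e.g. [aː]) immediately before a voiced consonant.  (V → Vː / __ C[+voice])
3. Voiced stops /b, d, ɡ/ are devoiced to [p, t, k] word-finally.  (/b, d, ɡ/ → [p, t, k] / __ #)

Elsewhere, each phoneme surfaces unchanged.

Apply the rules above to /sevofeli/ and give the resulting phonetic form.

[seːvoveːli]

/s/ (word-initial): rule 1 targets it, but not between two vowels → unchanged [s].
/e/ — between /s/ and /v/, before a voiced consonant — surfaces as [eː] (rule 2).
/v/ (between /e/ and /o/): no rule targets it → [v].
/o/ (between /v/ and /f/) fails the environment for rule 2, so it stays [o].
/f/ — between /o/ and /e/, between two vowels — surfaces as [v] (rule 1).
/e/ (between /f/ and /l/) occurs before a voiced consonant → [eː] by rule 2.
/l/ — not in any rule's target class → [l].
/i/ — word-final; rule 2 does not apply here → [i].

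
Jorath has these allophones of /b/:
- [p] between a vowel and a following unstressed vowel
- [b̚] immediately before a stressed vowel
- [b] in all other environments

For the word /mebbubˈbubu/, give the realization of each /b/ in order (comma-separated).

[b], [b], [b], [b̚], [p]

Occurrence 1 (position 3): no conditioning environment matches → elsewhere allophone [b].
Occurrence 2 (position 4): no conditioning environment matches → elsewhere allophone [b].
Occurrence 3 (position 6): no conditioning environment matches → elsewhere allophone [b].
Occurrence 4 (position 7): immediately before a stressed vowel → [b̚].
Occurrence 5 (position 9): between a vowel and a following unstressed vowel → [p].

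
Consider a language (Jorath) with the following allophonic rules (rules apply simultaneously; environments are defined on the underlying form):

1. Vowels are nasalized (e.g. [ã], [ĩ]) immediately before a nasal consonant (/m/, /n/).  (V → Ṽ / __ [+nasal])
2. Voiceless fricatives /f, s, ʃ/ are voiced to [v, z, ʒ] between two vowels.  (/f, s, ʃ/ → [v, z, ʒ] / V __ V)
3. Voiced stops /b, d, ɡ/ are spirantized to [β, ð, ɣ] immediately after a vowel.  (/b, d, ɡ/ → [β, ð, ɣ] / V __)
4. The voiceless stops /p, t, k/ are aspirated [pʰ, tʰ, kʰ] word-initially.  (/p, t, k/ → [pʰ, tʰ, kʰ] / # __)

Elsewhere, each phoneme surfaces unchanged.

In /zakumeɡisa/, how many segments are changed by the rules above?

Segments that undergo a rule: /u/ → [ũ] (rule 1); /ɡ/ → [ɣ] (rule 3); /s/ → [z] (rule 2).
All other segments surface unchanged.

3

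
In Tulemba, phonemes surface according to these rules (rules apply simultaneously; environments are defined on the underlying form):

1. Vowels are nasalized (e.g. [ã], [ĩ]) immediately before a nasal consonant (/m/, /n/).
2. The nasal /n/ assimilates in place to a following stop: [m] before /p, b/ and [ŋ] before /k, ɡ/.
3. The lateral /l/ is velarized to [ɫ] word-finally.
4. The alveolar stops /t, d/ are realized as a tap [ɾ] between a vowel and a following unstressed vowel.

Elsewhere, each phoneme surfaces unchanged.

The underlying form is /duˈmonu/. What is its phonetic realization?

/d/ (word-initial) is in the target of rule 4 but the environment (between a vowel and a following unstressed vowel) is not met → [d].
/u/ (between /d/ and /m/) occurs before a nasal consonant → [ũ] by rule 1.
/m/ (between /u/ and /o/): no rule targets it → [m].
/o/ (between /m/ and /n/) occurs before a nasal consonant → [õ] by rule 1.
/n/ (between /o/ and /u/) fails the environment for rule 2, so it stays [n].
/u/ (word-final): rule 1 targets it, but not before a nasal consonant → unchanged [u].

[dũˈmõnu]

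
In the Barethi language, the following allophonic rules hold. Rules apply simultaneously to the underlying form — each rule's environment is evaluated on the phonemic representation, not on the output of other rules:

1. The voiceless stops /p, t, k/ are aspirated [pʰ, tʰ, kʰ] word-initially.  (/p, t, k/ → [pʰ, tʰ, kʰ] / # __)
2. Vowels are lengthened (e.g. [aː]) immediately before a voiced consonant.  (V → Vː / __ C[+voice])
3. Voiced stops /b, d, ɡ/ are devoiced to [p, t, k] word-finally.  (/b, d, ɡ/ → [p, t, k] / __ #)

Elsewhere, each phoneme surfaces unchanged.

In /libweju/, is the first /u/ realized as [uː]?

/u/ (word-final): rule 2 targets it, but not before a voiced consonant → unchanged [u].
The actual realization is [u], not [uː].

No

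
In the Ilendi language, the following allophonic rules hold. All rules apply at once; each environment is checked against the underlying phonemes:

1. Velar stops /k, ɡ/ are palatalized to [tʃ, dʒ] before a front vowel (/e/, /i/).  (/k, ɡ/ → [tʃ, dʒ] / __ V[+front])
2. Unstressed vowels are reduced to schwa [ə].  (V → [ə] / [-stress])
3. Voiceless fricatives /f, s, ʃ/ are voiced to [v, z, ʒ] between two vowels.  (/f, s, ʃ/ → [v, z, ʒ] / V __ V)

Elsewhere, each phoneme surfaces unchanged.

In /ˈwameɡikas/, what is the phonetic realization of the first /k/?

/k/ (between /i/ and /a/) is in the target of rule 1 but the environment (before a front vowel) is not met → [k].

[k]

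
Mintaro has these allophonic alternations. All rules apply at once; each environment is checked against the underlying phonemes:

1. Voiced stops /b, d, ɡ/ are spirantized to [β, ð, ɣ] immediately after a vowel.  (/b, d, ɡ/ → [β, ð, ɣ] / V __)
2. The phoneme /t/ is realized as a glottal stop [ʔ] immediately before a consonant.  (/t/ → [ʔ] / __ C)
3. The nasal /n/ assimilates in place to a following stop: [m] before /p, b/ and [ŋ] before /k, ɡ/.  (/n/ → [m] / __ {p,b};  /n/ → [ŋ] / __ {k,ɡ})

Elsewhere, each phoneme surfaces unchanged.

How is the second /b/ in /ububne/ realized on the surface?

/b/ (between /u/ and /n/): immediately after a vowel, so rule 1 applies → [β].

[β]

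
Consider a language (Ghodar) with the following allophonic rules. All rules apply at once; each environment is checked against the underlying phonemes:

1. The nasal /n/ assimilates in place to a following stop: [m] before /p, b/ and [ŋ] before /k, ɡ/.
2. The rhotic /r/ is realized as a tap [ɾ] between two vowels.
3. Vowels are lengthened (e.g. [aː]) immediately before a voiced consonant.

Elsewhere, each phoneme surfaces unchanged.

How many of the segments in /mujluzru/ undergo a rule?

Segments that undergo a rule: /u/ → [uː] (rule 3); /u/ → [uː] (rule 3).
All other segments surface unchanged.

2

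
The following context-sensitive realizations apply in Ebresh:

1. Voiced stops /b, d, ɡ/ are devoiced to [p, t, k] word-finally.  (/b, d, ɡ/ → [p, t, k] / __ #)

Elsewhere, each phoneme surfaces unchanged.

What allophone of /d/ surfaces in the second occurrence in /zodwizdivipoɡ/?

[d]

/d/ — between /z/ and /i/; rule 1 does not apply here → [d].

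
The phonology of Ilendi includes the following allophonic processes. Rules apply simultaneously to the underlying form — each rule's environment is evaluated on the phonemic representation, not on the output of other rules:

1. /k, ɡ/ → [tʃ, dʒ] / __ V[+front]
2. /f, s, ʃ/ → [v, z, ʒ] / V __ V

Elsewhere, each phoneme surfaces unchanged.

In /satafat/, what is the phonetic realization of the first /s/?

/s/ (word-initial): rule 2 targets it, but not between two vowels → unchanged [s].

[s]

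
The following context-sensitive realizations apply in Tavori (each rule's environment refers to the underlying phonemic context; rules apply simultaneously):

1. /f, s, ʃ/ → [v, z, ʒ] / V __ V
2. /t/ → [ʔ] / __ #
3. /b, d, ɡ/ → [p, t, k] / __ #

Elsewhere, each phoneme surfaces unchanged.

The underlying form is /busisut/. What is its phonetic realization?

/b/ (word-initial) is in the target of rule 3 but the environment (word-finally) is not met → [b].
/u/ (between /b/ and /s/) is unaffected → [u].
/s/ — between /u/ and /i/, between two vowels — surfaces as [z] (rule 1).
/i/ — not in any rule's target class → [i].
Rule 1 applies to /s/ (between /i/ and /u/: between two vowels) → [z].
/u/ (between /s/ and /t/) is unaffected → [u].
Rule 2 applies to /t/ (word-final: word-finally) → [ʔ].

[buzizuʔ]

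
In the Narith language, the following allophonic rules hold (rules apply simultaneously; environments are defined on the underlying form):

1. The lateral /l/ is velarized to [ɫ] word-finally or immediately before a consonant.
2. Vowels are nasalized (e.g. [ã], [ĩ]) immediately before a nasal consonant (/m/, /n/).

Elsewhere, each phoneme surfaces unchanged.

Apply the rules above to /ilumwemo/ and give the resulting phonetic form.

[ilũmwẽmo]

/i/ (word-initial): rule 2 targets it, but not before a nasal consonant → unchanged [i].
/l/ (between /i/ and /u/): rule 1 targets it, but not word-finally or immediately before a consonant → unchanged [l].
/u/ (between /l/ and /m/): before a nasal consonant, so rule 2 applies → [ũ].
/m/ (between /u/ and /w/): no rule targets it → [m].
/w/ (between /m/ and /e/): no rule targets it → [w].
/e/ (between /w/ and /m/): before a nasal consonant, so rule 2 applies → [ẽ].
/m/ stays [m].
/o/ — word-final; rule 2 does not apply here → [o].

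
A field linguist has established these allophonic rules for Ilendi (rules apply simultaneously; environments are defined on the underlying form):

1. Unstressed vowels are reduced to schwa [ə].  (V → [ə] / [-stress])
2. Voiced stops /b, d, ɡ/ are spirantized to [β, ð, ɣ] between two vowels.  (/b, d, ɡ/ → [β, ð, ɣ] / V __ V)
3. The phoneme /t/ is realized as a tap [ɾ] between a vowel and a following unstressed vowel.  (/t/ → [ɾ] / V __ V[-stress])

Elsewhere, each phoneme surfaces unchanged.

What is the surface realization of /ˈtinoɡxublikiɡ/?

/t/ (word-initial): rule 3 targets it, but not between a vowel and a following unstressed vowel → unchanged [t].
/i/ (between /t/ and /n/): rule 1 targets it, but not in an unstressed syllable → unchanged [i].
/n/ — not in any rule's target class → [n].
/o/ meets the environment for rule 1 (in an unstressed syllable) → [ə].
/ɡ/ — between /o/ and /x/; rule 2 does not apply here → [ɡ].
/x/ stays [x].
/u/ — between /x/ and /b/, in an unstressed syllable — surfaces as [ə] (rule 1).
/b/ (between /u/ and /l/) is in the target of rule 2 but the environment (between two vowels) is not met → [b].
/l/ stays [l].
/i/ — between /l/ and /k/, in an unstressed syllable — surfaces as [ə] (rule 1).
/k/ (between /i/ and /i/): no rule targets it → [k].
/i/ (between /k/ and /ɡ/) occurs in an unstressed syllable → [ə] by rule 1.
/ɡ/ (word-final) is in the target of rule 2 but the environment (between two vowels) is not met → [ɡ].

[ˈtinəɡxəbləkəɡ]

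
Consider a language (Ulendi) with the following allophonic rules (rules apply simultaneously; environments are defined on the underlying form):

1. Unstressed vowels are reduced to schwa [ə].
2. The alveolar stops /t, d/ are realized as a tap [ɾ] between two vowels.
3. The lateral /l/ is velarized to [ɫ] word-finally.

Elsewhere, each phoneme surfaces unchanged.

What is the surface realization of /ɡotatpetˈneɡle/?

[ɡəɾətpətˈneɡlə]

/o/ (between /ɡ/ and /t/): in an unstressed syllable, so rule 1 applies → [ə].
/t/ — between /o/ and /a/, between two vowels — surfaces as [ɾ] (rule 2).
Rule 1 applies to /a/ (between /t/ and /t/: in an unstressed syllable) → [ə].
/t/ (between /a/ and /p/) is in the target of rule 2 but the environment (between two vowels) is not met → [t].
/e/ — between /p/ and /t/, in an unstressed syllable — surfaces as [ə] (rule 1).
/t/ (between /e/ and /n/) fails the environment for rule 2, so it stays [t].
/e/ (between /n/ and /ɡ/) fails the environment for rule 1, so it stays [e].
/l/ (between /ɡ/ and /e/): rule 3 targets it, but not word-finally → unchanged [l].
/e/ (word-final): in an unstressed syllable, so rule 1 applies → [ə].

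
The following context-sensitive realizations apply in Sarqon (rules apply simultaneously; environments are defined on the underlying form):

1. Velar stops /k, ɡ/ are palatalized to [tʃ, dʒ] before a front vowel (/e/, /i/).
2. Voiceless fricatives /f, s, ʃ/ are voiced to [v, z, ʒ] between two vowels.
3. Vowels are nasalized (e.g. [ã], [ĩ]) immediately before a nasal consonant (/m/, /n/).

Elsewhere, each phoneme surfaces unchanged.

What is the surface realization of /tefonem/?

[tevõnẽm]

/t/ stays [t].
/e/ (between /t/ and /f/) is in the target of rule 3 but the environment (before a nasal consonant) is not met → [e].
/f/ (between /e/ and /o/): between two vowels, so rule 2 applies → [v].
Rule 3 applies to /o/ (between /f/ and /n/: before a nasal consonant) → [õ].
/n/ — not in any rule's target class → [n].
Rule 3 applies to /e/ (between /n/ and /m/: before a nasal consonant) → [ẽ].
/m/ — not in any rule's target class → [m].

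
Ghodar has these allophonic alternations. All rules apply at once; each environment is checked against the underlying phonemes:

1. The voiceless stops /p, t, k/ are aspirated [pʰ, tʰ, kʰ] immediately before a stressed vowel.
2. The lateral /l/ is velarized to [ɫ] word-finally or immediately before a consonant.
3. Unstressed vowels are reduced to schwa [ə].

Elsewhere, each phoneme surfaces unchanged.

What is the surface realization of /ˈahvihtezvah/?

/a/ (word-initial) fails the environment for rule 3, so it stays [a].
/h/ (between /a/ and /v/): no rule targets it → [h].
/v/ (between /h/ and /i/) is unaffected → [v].
/i/ (between /v/ and /h/) occurs in an unstressed syllable → [ə] by rule 3.
/h/ (between /i/ and /t/): no rule targets it → [h].
/t/ (between /h/ and /e/) fails the environment for rule 1, so it stays [t].
/e/ (between /t/ and /z/): in an unstressed syllable, so rule 3 applies → [ə].
/z/ — not in any rule's target class → [z].
/v/ — not in any rule's target class → [v].
/a/ (between /v/ and /h/) occurs in an unstressed syllable → [ə] by rule 3.
/h/ stays [h].

[ˈahvəhtəzvəh]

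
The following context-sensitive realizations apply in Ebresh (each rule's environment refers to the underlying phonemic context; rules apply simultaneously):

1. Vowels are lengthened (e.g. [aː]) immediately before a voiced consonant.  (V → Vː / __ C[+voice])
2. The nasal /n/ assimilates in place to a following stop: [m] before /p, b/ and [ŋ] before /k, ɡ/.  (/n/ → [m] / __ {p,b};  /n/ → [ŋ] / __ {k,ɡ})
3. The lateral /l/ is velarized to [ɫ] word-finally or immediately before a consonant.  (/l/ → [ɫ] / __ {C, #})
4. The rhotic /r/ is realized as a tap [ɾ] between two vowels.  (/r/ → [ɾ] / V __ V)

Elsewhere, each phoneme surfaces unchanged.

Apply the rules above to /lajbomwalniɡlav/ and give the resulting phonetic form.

/l/ (word-initial) fails the environment for rule 3, so it stays [l].
/a/ meets the environment for rule 1 (before a voiced consonant) → [aː].
/j/ stays [j].
/b/ (between /j/ and /o/): no rule targets it → [b].
/o/ meets the environment for rule 1 (before a voiced consonant) → [oː].
/m/ stays [m].
/w/ — not in any rule's target class → [w].
/a/ (between /w/ and /l/): before a voiced consonant, so rule 1 applies → [aː].
Rule 3 applies to /l/ (between /a/ and /n/: word-finally or immediately before a consonant) → [ɫ].
/n/ — between /l/ and /i/; rule 2 does not apply here → [n].
Rule 1 applies to /i/ (between /n/ and /ɡ/: before a voiced consonant) → [iː].
/ɡ/ stays [ɡ].
/l/ (between /ɡ/ and /a/): rule 3 targets it, but not word-finally or immediately before a consonant → unchanged [l].
/a/ — between /l/ and /v/, before a voiced consonant — surfaces as [aː] (rule 1).
/v/ stays [v].

[laːjboːmwaːɫniːɡlaːv]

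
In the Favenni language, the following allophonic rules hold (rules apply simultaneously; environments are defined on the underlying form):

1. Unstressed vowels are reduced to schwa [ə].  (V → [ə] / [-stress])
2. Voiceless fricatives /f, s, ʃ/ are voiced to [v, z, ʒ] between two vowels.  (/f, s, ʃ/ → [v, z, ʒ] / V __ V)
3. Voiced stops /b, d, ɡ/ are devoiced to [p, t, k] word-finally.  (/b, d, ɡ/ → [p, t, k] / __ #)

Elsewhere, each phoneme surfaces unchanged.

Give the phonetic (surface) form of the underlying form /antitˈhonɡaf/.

[əntətˈhonɡəf]

/a/ (word-initial): in an unstressed syllable, so rule 1 applies → [ə].
/i/ — between /t/ and /t/, in an unstressed syllable — surfaces as [ə] (rule 1).
/o/ (between /h/ and /n/) is in the target of rule 1 but the environment (in an unstressed syllable) is not met → [o].
/ɡ/ (between /n/ and /a/) fails the environment for rule 3, so it stays [ɡ].
/a/ (between /ɡ/ and /f/): in an unstressed syllable, so rule 1 applies → [ə].
/f/ (word-final) fails the environment for rule 2, so it stays [f].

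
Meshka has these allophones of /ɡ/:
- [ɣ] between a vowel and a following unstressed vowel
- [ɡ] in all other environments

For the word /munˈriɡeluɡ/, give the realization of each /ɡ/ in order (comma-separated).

[ɣ], [ɡ]

Occurrence 1 (position 6): between a vowel and a following unstressed vowel → [ɣ].
Occurrence 2 (position 10): no conditioning environment matches → elsewhere allophone [ɡ].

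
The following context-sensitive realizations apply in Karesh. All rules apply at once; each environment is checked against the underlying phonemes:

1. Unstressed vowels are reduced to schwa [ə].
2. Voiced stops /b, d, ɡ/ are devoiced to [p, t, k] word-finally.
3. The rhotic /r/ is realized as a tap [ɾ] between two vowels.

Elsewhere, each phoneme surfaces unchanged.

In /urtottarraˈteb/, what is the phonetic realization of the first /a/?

[ə]

/a/ meets the environment for rule 1 (in an unstressed syllable) → [ə].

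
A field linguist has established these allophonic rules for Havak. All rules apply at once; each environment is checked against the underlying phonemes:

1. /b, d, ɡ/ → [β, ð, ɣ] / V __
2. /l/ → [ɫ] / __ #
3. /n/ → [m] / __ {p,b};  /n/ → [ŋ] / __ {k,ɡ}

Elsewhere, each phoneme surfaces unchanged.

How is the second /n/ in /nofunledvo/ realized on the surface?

[n]

/n/ (between /u/ and /l/) is in the target of rule 3 but the environment (before a labial or velar stop) is not met → [n].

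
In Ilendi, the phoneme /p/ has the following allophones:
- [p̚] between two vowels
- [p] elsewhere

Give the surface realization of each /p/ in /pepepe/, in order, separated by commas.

Occurrence 1 (position 1): no conditioning environment matches → elsewhere allophone [p].
Occurrence 2 (position 3): between two vowels → [p̚].
Occurrence 3 (position 5): between two vowels → [p̚].

[p], [p̚], [p̚]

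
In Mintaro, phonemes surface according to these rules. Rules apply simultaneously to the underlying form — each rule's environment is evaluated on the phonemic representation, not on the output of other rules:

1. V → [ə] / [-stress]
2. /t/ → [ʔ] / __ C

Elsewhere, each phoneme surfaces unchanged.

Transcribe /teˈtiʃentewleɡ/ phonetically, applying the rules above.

[təˈtiʃəntəwləɡ]

/t/ (word-initial) is in the target of rule 2 but the environment (immediately before a consonant) is not met → [t].
/e/ meets the environment for rule 1 (in an unstressed syllable) → [ə].
/t/ — between /e/ and /i/; rule 2 does not apply here → [t].
/i/ (between /t/ and /ʃ/) fails the environment for rule 1, so it stays [i].
/ʃ/ — not in any rule's target class → [ʃ].
/e/ — between /ʃ/ and /n/, in an unstressed syllable — surfaces as [ə] (rule 1).
/n/ (between /e/ and /t/): no rule targets it → [n].
/t/ — between /n/ and /e/; rule 2 does not apply here → [t].
/e/ (between /t/ and /w/) occurs in an unstressed syllable → [ə] by rule 1.
/w/ stays [w].
/l/ — not in any rule's target class → [l].
Rule 1 applies to /e/ (between /l/ and /ɡ/: in an unstressed syllable) → [ə].
/ɡ/ stays [ɡ].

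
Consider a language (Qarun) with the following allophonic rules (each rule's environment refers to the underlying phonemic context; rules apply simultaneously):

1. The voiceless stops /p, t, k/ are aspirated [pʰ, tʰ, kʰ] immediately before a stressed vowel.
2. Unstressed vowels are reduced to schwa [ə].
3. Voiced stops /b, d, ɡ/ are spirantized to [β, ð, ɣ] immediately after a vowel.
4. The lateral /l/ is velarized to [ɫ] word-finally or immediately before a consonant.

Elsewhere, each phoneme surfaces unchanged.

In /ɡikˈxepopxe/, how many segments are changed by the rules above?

3

Segments that undergo a rule: /i/ → [ə] (rule 2); /o/ → [ə] (rule 2); /e/ → [ə] (rule 2).
All other segments surface unchanged.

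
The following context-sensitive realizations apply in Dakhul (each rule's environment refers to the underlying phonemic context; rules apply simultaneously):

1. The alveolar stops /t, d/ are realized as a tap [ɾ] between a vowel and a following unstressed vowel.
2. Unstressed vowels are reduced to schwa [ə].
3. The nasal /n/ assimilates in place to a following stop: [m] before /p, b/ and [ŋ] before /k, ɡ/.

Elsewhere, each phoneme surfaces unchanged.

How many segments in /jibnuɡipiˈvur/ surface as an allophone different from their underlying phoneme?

Segments that undergo a rule: /i/ → [ə] (rule 2); /u/ → [ə] (rule 2); /i/ → [ə] (rule 2); /i/ → [ə] (rule 2).
All other segments surface unchanged.

4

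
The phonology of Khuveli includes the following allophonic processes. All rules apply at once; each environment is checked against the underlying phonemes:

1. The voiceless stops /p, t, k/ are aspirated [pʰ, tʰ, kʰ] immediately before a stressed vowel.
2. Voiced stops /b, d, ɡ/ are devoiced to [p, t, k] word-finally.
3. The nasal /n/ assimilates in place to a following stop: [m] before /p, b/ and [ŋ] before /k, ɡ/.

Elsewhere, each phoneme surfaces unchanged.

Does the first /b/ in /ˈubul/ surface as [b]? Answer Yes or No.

Yes

/b/ — between /u/ and /u/; rule 2 does not apply here → [b].
The actual realization is [b], which matches [b].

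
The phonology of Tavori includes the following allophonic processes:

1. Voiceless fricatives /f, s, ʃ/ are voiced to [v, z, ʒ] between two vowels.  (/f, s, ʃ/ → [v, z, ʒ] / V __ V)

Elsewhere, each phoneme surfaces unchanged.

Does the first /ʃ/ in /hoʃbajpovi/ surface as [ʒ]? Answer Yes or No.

/ʃ/ (between /o/ and /b/): rule 1 targets it, but not between two vowels → unchanged [ʃ].
The actual realization is [ʃ], not [ʒ].

No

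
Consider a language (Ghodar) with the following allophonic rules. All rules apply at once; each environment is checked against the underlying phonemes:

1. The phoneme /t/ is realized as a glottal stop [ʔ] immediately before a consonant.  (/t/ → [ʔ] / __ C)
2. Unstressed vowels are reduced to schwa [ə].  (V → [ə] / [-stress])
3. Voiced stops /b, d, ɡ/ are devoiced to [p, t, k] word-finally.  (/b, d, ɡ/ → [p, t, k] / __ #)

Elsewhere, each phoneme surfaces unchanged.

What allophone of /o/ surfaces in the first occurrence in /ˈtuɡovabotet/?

/o/ (between /ɡ/ and /v/) occurs in an unstressed syllable → [ə] by rule 2.

[ə]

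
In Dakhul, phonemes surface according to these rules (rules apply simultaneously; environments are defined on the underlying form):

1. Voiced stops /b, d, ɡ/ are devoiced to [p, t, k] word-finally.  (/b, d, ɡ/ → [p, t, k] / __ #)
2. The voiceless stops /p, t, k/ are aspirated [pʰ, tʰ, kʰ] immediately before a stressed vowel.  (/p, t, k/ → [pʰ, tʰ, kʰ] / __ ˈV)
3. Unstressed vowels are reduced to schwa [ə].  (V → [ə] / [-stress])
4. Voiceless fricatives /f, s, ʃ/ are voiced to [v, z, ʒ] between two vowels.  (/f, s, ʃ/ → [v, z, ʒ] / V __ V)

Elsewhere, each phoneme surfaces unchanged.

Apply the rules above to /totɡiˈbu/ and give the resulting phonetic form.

[tətɡəˈbu]

/t/ (word-initial) is in the target of rule 2 but the environment (immediately before a stressed vowel) is not met → [t].
/o/ (between /t/ and /t/): in an unstressed syllable, so rule 3 applies → [ə].
/t/ (between /o/ and /ɡ/) fails the environment for rule 2, so it stays [t].
/ɡ/ (between /t/ and /i/) fails the environment for rule 1, so it stays [ɡ].
/i/ — between /ɡ/ and /b/, in an unstressed syllable — surfaces as [ə] (rule 3).
/b/ (between /i/ and /u/): rule 1 targets it, but not word-finally → unchanged [b].
/u/ — word-final; rule 3 does not apply here → [u].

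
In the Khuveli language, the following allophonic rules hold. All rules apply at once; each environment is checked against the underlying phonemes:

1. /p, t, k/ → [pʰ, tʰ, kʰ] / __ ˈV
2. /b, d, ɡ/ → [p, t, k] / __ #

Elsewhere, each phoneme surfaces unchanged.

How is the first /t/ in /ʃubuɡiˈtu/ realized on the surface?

/t/ (between /i/ and /u/): immediately before a stressed vowel, so rule 1 applies → [tʰ].

[tʰ]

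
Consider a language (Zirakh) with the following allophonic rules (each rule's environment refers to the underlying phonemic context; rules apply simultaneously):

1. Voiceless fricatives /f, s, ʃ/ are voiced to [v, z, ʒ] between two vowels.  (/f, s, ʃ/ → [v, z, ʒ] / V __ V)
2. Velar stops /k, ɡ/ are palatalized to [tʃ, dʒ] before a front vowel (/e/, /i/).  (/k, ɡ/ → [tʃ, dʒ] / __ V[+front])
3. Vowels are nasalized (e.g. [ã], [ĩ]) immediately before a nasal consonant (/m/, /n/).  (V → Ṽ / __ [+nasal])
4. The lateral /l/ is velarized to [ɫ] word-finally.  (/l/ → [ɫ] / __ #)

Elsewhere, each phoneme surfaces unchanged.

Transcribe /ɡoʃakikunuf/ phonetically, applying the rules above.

/ɡ/ (word-initial) is in the target of rule 2 but the environment (before a front vowel) is not met → [ɡ].
/o/ (between /ɡ/ and /ʃ/) is in the target of rule 3 but the environment (before a nasal consonant) is not met → [o].
/ʃ/ (between /o/ and /a/) occurs between two vowels → [ʒ] by rule 1.
/a/ (between /ʃ/ and /k/) fails the environment for rule 3, so it stays [a].
/k/ (between /a/ and /i/): before a front vowel, so rule 2 applies → [tʃ].
/i/ — between /k/ and /k/; rule 3 does not apply here → [i].
/k/ (between /i/ and /u/): rule 2 targets it, but not before a front vowel → unchanged [k].
/u/ meets the environment for rule 3 (before a nasal consonant) → [ũ].
/n/ — not in any rule's target class → [n].
/u/ (between /n/ and /f/) is in the target of rule 3 but the environment (before a nasal consonant) is not met → [u].
/f/ (word-final): rule 1 targets it, but not between two vowels → unchanged [f].

[ɡoʒatʃikũnuf]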